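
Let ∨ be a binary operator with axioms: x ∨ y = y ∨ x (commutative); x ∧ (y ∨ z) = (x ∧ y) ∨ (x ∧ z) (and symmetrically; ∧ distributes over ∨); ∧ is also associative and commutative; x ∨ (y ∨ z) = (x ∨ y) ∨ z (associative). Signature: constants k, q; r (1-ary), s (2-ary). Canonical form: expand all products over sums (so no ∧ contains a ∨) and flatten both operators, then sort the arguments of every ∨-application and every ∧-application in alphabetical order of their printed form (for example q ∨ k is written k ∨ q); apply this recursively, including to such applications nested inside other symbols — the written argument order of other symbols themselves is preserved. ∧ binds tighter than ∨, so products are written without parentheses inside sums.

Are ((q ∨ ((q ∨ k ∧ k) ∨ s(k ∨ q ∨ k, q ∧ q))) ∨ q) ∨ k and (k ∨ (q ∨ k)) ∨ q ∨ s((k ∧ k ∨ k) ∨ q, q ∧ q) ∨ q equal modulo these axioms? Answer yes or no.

Answer: no — k ∨ k ∧ k ∨ q ∨ q ∨ q ∨ s(k ∨ k ∨ q, q ∧ q) vs k ∨ k ∨ q ∨ q ∨ q ∨ s(k ∨ k ∧ k ∨ q, q ∧ q)

Derivation:
Left:  ((q ∨ ((q ∨ k ∧ k) ∨ s(k ∨ q ∨ k, q ∧ q))) ∨ q) ∨ k
  Flatten:  q ∨ q ∨ k ∧ k ∨ s(k ∨ k ∨ q, q ∧ q) ∨ q ∨ k
  Sort arguments:  k ∨ k ∧ k ∨ q ∨ q ∨ q ∨ s(k ∨ k ∨ q, q ∧ q)
Right:  (k ∨ (q ∨ k)) ∨ q ∨ s((k ∧ k ∨ k) ∨ q, q ∧ q) ∨ q
  Flatten:  k ∨ q ∨ k ∨ q ∨ s(k ∨ k ∧ k ∨ q, q ∧ q) ∨ q
  Sort arguments:  k ∨ k ∨ q ∨ q ∨ q ∨ s(k ∨ k ∧ k ∨ q, q ∧ q)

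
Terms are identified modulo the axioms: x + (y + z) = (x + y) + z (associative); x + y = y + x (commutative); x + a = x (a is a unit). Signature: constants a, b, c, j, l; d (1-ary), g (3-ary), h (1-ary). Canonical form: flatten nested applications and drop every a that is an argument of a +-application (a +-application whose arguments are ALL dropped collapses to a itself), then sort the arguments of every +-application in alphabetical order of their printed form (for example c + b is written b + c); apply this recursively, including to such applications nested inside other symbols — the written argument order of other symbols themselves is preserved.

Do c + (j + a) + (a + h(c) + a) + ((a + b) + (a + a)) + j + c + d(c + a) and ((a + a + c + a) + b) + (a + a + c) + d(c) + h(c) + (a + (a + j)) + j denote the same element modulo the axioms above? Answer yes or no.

Left:  c + (j + a) + (a + h(c) + a) + ((a + b) + (a + a)) + j + c + d(c + a)
  Merge nested applications:  c + j + a + a + h(c) + a + a + b + a + a + j + c + d(c + a)
  Simplify inside:  d(c + a)  →  d(c)
  Units out:  drop a (×6)
  Order the arguments:  b + c + c + d(c) + h(c) + j + j
Right:  ((a + a + c + a) + b) + (a + a + c) + d(c) + h(c) + (a + (a + j)) + j
  Un-nest:  a + a + c + a + b + a + a + c + d(c) + h(c) + a + a + j + j
  Drop the unit:  drop a (×7)
  Order the arguments:  b + c + c + d(c) + h(c) + j + j

Answer: yes — both canonical forms are b + c + c + d(c) + h(c) + j + j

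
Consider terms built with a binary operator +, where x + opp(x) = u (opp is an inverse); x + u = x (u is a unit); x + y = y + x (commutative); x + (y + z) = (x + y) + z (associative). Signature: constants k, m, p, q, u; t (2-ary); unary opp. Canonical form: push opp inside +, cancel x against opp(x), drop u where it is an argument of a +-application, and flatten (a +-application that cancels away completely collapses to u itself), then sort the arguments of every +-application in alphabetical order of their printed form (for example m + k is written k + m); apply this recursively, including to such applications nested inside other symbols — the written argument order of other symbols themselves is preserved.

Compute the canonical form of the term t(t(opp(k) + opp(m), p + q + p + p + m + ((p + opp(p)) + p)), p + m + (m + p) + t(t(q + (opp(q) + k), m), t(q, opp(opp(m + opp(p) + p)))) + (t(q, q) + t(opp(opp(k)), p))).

Answer: t(t(opp(k) + opp(m), m + p + p + p + p + q), m + m + p + p + t(k, p) + t(q, q) + t(t(k, m), t(q, m)))

Derivation:
Work inside:  p + m + (m + p) + t(t(q + (opp(q) + k), m), t(q, opp(opp(m + opp(p) + p)))) + (t(q, q) + t(opp(opp(k)), p))
Push opp inside:  distribute opp over + and collapse double opp
Collect terms:  p + p + m + m + t(t(k, m), t(q, m)) + t(q, q) + t(k, p)
Sort arguments:  m + m + p + p + t(k, p) + t(q, q) + t(t(k, m), t(q, m))
Rebuild:  t(t(opp(k) + opp(m), m + p + p + p + p + q), m + m + p + p + t(k, p) + t(q, q) + t(t(k, m), t(q, m)))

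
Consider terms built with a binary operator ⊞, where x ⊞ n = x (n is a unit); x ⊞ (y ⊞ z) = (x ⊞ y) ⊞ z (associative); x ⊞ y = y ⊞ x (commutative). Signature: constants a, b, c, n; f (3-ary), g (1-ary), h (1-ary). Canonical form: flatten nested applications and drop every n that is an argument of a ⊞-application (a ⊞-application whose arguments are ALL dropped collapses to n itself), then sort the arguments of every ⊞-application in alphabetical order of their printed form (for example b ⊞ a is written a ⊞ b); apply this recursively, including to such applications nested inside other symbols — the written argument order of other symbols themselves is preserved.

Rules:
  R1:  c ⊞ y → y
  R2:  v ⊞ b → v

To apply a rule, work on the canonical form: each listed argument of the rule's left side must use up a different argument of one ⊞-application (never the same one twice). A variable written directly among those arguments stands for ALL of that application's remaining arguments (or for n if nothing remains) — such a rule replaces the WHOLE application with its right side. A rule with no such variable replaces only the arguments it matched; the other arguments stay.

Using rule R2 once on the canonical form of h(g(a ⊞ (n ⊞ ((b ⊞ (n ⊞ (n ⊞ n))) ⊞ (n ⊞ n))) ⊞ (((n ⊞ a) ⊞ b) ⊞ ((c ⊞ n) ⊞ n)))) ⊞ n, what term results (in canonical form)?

Canonical form:  h(g(a ⊞ a ⊞ b ⊞ b ⊞ c))
Apply R2:  consuming b;  v := a ⊞ a ⊞ b ⊞ c
The extension variable absorbs all remaining arguments, so the whole application is rewritten.
New term:  h(g(a ⊞ a ⊞ b ⊞ c))

Answer: h(g(a ⊞ a ⊞ b ⊞ c))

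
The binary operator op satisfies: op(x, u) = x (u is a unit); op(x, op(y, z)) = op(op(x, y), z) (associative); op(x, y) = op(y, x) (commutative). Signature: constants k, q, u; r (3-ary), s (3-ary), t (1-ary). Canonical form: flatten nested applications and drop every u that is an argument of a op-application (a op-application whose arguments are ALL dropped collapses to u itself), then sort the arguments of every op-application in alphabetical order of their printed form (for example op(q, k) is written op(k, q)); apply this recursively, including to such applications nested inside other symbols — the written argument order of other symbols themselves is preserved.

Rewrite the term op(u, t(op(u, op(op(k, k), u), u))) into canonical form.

Canonicalize subterm:  t(op(u, op(op(k, k), u), u))  →  t(op(k, k))
Unit:  drop u
Sort arguments:  t(op(k, k))

Answer: t(op(k, k))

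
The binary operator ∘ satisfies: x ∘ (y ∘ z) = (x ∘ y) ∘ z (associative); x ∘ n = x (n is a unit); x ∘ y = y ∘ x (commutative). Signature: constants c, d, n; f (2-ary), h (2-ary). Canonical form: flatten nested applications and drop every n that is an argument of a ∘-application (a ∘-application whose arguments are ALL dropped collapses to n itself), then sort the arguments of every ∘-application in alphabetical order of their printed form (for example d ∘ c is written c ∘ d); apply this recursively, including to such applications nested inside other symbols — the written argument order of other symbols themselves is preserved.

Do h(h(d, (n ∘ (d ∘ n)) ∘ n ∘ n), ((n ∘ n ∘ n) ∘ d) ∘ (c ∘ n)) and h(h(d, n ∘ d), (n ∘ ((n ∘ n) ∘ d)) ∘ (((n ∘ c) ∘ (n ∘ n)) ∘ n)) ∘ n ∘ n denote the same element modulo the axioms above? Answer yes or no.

Left:  h(h(d, (n ∘ (d ∘ n)) ∘ n ∘ n), ((n ∘ n ∘ n) ∘ d) ∘ (c ∘ n))
  Work inside:  ((n ∘ n ∘ n) ∘ d) ∘ (c ∘ n)
  Merge nested applications:  n ∘ n ∘ n ∘ d ∘ c ∘ n
  Units out:  drop n (×4)
  Order the arguments:  c ∘ d
  Rebuild:  h(h(d, d), c ∘ d)
Right:  h(h(d, n ∘ d), (n ∘ ((n ∘ n) ∘ d)) ∘ (((n ∘ c) ∘ (n ∘ n)) ∘ n)) ∘ n ∘ n
  Canonicalize subterm:  h(h(d, n ∘ d), (n ∘ ((n ∘ n) ∘ d)) ∘ (((n ∘ c) ∘ (n ∘ n)) ∘ n))  →  h(h(d, d), c ∘ d)
  Drop the unit:  drop n (×2)
  Sort:  h(h(d, d), c ∘ d)

Answer: yes — both canonical forms are h(h(d, d), c ∘ d)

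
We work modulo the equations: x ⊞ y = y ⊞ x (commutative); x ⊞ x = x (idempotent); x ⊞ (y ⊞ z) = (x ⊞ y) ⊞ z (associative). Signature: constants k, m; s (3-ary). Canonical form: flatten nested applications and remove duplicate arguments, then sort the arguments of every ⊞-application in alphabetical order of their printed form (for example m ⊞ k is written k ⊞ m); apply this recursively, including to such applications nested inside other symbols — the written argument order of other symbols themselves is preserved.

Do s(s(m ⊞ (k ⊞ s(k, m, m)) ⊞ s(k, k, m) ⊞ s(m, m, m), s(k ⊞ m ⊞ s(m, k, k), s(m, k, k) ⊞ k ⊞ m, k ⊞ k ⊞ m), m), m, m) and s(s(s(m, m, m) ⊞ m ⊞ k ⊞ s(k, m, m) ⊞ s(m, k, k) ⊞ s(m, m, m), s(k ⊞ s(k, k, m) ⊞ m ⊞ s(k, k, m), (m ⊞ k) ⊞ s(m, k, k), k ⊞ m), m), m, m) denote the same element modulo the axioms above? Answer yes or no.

Answer: no — s(s(k ⊞ m ⊞ s(k, k, m) ⊞ s(k, m, m) ⊞ s(m, m, m), s(k ⊞ m ⊞ s(m, k, k), k ⊞ m ⊞ s(m, k, k), k ⊞ m), m), m, m) vs s(s(k ⊞ m ⊞ s(k, m, m) ⊞ s(m, k, k) ⊞ s(m, m, m), s(k ⊞ m ⊞ s(k, k, m), k ⊞ m ⊞ s(m, k, k), k ⊞ m), m), m, m)

Derivation:
Left:  s(s(m ⊞ (k ⊞ s(k, m, m)) ⊞ s(k, k, m) ⊞ s(m, m, m), s(k ⊞ m ⊞ s(m, k, k), s(m, k, k) ⊞ k ⊞ m, k ⊞ k ⊞ m), m), m, m)
  Descend into:  m ⊞ (k ⊞ s(k, m, m)) ⊞ s(k, k, m) ⊞ s(m, m, m)
  Un-nest:  m ⊞ k ⊞ s(k, m, m) ⊞ s(k, k, m) ⊞ s(m, m, m)
  Sort arguments:  k ⊞ m ⊞ s(k, k, m) ⊞ s(k, m, m) ⊞ s(m, m, m)
  Rebuild:  s(s(k ⊞ m ⊞ s(k, k, m) ⊞ s(k, m, m) ⊞ s(m, m, m), s(k ⊞ m ⊞ s(m, k, k), k ⊞ m ⊞ s(m, k, k), k ⊞ m), m), m, m)
Right:  s(s(s(m, m, m) ⊞ m ⊞ k ⊞ s(k, m, m) ⊞ s(m, k, k) ⊞ s(m, m, m), s(k ⊞ s(k, k, m) ⊞ m ⊞ s(k, k, m), (m ⊞ k) ⊞ s(m, k, k), k ⊞ m), m), m, m)
  Descend into:  s(m, m, m) ⊞ m ⊞ k ⊞ s(k, m, m) ⊞ s(m, k, k) ⊞ s(m, m, m)
  Deduplicate:  drop duplicate s(m, m, m)
  Sort arguments:  k ⊞ m ⊞ s(k, m, m) ⊞ s(m, k, k) ⊞ s(m, m, m)
  Rebuild:  s(s(k ⊞ m ⊞ s(k, m, m) ⊞ s(m, k, k) ⊞ s(m, m, m), s(k ⊞ m ⊞ s(k, k, m), k ⊞ m ⊞ s(m, k, k), k ⊞ m), m), m, m)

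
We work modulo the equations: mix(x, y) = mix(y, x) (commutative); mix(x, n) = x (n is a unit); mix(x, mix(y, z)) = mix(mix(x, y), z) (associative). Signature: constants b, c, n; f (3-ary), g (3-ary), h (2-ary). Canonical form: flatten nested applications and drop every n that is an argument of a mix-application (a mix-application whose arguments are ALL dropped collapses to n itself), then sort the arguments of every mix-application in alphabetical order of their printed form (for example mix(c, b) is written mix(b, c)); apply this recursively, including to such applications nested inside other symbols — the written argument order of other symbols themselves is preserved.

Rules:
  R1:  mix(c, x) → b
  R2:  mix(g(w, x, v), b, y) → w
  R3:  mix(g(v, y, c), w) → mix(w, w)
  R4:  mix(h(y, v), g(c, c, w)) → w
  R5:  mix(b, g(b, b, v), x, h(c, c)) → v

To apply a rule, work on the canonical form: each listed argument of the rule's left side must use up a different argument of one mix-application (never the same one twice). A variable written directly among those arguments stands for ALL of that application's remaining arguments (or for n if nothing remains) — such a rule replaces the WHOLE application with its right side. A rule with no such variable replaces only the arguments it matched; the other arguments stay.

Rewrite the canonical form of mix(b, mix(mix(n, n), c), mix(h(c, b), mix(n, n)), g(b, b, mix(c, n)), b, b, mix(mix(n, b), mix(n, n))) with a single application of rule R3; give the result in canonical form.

Answer: mix(b, b, b, b, b, b, b, b, c, c, h(c, b), h(c, b))

Derivation:
Canonical form:  mix(b, b, b, b, c, g(b, b, c), h(c, b))
Apply R3:  consuming g(b, b, c);  v := b, w := mix(b, b, b, b, c, h(c, b)), y := b
Every leftover argument binds to the variable; the entire application is replaced.
Giving:  mix(b, b, b, b, b, b, b, b, c, c, h(c, b), h(c, b))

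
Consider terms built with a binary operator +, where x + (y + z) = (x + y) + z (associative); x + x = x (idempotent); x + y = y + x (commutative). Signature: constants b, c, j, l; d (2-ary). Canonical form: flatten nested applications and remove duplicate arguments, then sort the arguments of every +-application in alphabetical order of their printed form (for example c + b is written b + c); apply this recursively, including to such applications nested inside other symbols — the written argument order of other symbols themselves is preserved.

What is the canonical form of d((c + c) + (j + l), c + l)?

Descend into:  (c + c) + (j + l)
Merge nested applications:  c + c + j + l
Drop duplicates:  drop duplicate c
Sort:  c + j + l
Put back:  d(c + j + l, c + l)

Answer: d(c + j + l, c + l)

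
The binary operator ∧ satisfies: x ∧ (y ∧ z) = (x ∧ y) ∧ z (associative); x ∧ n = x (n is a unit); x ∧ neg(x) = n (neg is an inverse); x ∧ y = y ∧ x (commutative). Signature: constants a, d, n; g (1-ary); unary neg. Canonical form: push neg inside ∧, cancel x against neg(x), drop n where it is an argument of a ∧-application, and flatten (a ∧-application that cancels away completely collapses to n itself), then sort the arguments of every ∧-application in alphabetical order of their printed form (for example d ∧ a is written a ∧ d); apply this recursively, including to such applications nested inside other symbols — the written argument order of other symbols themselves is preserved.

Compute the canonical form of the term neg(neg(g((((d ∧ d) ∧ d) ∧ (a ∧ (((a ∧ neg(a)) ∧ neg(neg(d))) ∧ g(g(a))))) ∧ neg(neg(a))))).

Answer: g(a ∧ a ∧ d ∧ d ∧ d ∧ d ∧ g(g(a)))

Derivation:
Push neg inside:  distribute neg over ∧ and collapse double neg
Collect:  g(a ∧ a ∧ d ∧ d ∧ d ∧ d ∧ g(g(a)))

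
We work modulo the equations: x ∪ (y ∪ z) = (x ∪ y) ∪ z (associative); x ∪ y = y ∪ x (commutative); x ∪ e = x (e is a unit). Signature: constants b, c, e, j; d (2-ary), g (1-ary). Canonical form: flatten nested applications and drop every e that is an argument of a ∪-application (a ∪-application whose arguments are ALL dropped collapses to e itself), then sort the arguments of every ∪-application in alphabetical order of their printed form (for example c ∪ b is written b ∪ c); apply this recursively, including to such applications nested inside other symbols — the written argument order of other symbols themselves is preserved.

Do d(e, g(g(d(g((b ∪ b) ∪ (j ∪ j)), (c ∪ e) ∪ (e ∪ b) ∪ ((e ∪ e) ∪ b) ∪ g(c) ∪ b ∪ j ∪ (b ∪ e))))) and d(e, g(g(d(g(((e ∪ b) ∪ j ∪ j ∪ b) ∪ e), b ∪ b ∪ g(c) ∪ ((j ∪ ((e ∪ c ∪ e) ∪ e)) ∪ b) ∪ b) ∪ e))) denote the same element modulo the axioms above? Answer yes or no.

Answer: yes — both canonical forms are d(e, g(g(d(g(b ∪ b ∪ j ∪ j), b ∪ b ∪ b ∪ b ∪ c ∪ g(c) ∪ j))))

Derivation:
Left:  d(e, g(g(d(g((b ∪ b) ∪ (j ∪ j)), (c ∪ e) ∪ (e ∪ b) ∪ ((e ∪ e) ∪ b) ∪ g(c) ∪ b ∪ j ∪ (b ∪ e)))))
  Descend into:  (c ∪ e) ∪ (e ∪ b) ∪ ((e ∪ e) ∪ b) ∪ g(c) ∪ b ∪ j ∪ (b ∪ e)
  Un-nest:  c ∪ e ∪ e ∪ b ∪ e ∪ e ∪ b ∪ g(c) ∪ b ∪ j ∪ b ∪ e
  Drop the unit:  drop e (×5)
  Sort arguments:  b ∪ b ∪ b ∪ b ∪ c ∪ g(c) ∪ j
  Rebuild:  d(e, g(g(d(g(b ∪ b ∪ j ∪ j), b ∪ b ∪ b ∪ b ∪ c ∪ g(c) ∪ j))))
Right:  d(e, g(g(d(g(((e ∪ b) ∪ j ∪ j ∪ b) ∪ e), b ∪ b ∪ g(c) ∪ ((j ∪ ((e ∪ c ∪ e) ∪ e)) ∪ b) ∪ b) ∪ e)))
  Descend into:  d(g(((e ∪ b) ∪ j ∪ j ∪ b) ∪ e), b ∪ b ∪ g(c) ∪ ((j ∪ ((e ∪ c ∪ e) ∪ e)) ∪ b) ∪ b) ∪ e
  Canonicalize subterm:  d(g(((e ∪ b) ∪ j ∪ j ∪ b) ∪ e), b ∪ b ∪ g(c) ∪ ((j ∪ ((e ∪ c ∪ e) ∪ e)) ∪ b) ∪ b)  →  d(g(b ∪ b ∪ j ∪ j), b ∪ b ∪ b ∪ b ∪ c ∪ g(c) ∪ j)
  Units out:  drop e
  Sort arguments:  d(g(b ∪ b ∪ j ∪ j), b ∪ b ∪ b ∪ b ∪ c ∪ g(c) ∪ j)
  Reassemble:  d(e, g(g(d(g(b ∪ b ∪ j ∪ j), b ∪ b ∪ b ∪ b ∪ c ∪ g(c) ∪ j))))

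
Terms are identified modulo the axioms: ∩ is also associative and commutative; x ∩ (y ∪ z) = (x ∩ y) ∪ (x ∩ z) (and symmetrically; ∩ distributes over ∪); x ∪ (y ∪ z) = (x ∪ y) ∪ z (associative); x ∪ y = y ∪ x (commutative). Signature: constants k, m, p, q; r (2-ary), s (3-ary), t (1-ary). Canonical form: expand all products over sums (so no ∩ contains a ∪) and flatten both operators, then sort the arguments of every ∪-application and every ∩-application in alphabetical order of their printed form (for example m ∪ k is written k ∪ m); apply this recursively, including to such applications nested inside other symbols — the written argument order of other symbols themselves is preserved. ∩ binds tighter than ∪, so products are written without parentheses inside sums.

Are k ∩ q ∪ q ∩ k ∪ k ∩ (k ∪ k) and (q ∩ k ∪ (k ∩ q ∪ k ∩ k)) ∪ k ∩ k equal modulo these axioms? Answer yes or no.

Answer: yes — both canonical forms are k ∩ k ∪ k ∩ k ∪ k ∩ q ∪ k ∩ q

Derivation:
Left:  k ∩ q ∪ q ∩ k ∪ k ∩ (k ∪ k)
  Expand:  k ∩ q ∪ k ∩ q ∪ k ∩ k ∪ k ∩ k
  Order the arguments:  k ∩ k ∪ k ∩ k ∪ k ∩ q ∪ k ∩ q
Right:  (q ∩ k ∪ (k ∩ q ∪ k ∩ k)) ∪ k ∩ k
  Un-nest:  k ∩ q ∪ k ∩ q ∪ k ∩ k ∪ k ∩ k
  Order the arguments:  k ∩ k ∪ k ∩ k ∪ k ∩ q ∪ k ∩ q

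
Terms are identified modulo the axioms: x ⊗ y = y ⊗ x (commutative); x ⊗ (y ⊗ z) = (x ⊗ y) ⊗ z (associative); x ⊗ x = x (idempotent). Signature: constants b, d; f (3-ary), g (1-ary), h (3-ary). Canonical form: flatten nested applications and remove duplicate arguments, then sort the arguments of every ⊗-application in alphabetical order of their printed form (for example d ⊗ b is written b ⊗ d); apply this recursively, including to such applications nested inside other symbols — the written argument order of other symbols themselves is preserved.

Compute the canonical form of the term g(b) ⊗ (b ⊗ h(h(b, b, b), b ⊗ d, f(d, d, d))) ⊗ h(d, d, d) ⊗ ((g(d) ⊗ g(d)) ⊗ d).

Merge nested applications:  g(b) ⊗ b ⊗ h(h(b, b, b), b ⊗ d, f(d, d, d)) ⊗ h(d, d, d) ⊗ g(d) ⊗ g(d) ⊗ d
Drop duplicates:  drop duplicate g(d)
Order the arguments:  b ⊗ d ⊗ g(b) ⊗ g(d) ⊗ h(d, d, d) ⊗ h(h(b, b, b), b ⊗ d, f(d, d, d))

Answer: b ⊗ d ⊗ g(b) ⊗ g(d) ⊗ h(d, d, d) ⊗ h(h(b, b, b), b ⊗ d, f(d, d, d))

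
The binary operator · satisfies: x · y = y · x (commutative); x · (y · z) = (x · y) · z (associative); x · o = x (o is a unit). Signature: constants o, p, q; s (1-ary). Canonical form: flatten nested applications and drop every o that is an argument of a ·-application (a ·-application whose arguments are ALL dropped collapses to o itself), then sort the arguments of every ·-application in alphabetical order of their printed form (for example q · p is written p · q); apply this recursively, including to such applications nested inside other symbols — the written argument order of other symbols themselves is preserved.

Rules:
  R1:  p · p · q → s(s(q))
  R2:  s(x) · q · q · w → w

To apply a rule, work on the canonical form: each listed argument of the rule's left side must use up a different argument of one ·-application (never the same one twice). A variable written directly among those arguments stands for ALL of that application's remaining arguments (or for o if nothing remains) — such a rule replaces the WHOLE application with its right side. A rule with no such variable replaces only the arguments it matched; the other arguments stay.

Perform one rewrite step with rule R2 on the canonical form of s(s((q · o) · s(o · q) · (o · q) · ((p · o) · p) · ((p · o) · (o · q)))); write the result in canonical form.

Canonical form:  s(s(p · p · p · q · q · q · s(q)))
R2 matches:  uses q, q, s(q);  w := p · p · p · q, x := q
Every leftover argument binds to the variable; the entire application is replaced.
Giving:  s(s(p · p · p · q))

Answer: s(s(p · p · p · q))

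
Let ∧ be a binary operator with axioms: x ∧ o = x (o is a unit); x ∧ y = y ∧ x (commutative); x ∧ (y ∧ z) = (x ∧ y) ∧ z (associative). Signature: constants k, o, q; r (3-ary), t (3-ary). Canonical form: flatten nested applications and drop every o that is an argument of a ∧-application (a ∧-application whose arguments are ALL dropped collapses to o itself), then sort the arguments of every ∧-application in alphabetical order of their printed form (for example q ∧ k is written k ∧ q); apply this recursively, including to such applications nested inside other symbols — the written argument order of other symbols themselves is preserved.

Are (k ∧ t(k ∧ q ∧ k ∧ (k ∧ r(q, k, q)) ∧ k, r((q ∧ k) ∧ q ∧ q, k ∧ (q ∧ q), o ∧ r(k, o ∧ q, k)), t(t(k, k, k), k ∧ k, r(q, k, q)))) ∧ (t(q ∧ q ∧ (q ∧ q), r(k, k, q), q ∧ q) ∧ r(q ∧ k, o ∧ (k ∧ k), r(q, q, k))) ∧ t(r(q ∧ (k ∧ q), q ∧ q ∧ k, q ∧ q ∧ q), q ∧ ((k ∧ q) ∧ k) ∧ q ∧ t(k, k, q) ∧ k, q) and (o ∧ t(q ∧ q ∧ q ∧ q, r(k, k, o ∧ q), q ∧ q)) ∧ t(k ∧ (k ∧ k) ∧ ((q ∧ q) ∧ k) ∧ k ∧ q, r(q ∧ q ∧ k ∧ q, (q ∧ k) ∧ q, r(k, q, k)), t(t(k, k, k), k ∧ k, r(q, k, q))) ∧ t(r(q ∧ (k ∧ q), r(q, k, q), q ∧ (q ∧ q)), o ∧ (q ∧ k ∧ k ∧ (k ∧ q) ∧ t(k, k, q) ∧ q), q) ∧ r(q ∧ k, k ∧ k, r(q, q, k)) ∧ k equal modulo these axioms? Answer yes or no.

Answer: no — k ∧ r(k ∧ q, k ∧ k, r(q, q, k)) ∧ t(k ∧ k ∧ k ∧ k ∧ q ∧ r(q, k, q), r(k ∧ q ∧ q ∧ q, k ∧ q ∧ q, r(k, q, k)), t(t(k, k, k), k ∧ k, r(q, k, q))) ∧ t(q ∧ q ∧ q ∧ q, r(k, k, q), q ∧ q) ∧ t(r(k ∧ q ∧ q, k ∧ q ∧ q, q ∧ q ∧ q), k ∧ k ∧ k ∧ q ∧ q ∧ q ∧ t(k, k, q), q) vs k ∧ r(k ∧ q, k ∧ k, r(q, q, k)) ∧ t(k ∧ k ∧ k ∧ k ∧ k ∧ q ∧ q ∧ q, r(k ∧ q ∧ q ∧ q, k ∧ q ∧ q, r(k, q, k)), t(t(k, k, k), k ∧ k, r(q, k, q))) ∧ t(q ∧ q ∧ q ∧ q, r(k, k, q), q ∧ q) ∧ t(r(k ∧ q ∧ q, r(q, k, q), q ∧ q ∧ q), k ∧ k ∧ k ∧ q ∧ q ∧ q ∧ t(k, k, q), q)

Derivation:
Left:  (k ∧ t(k ∧ q ∧ k ∧ (k ∧ r(q, k, q)) ∧ k, r((q ∧ k) ∧ q ∧ q, k ∧ (q ∧ q), o ∧ r(k, o ∧ q, k)), t(t(k, k, k), k ∧ k, r(q, k, q)))) ∧ (t(q ∧ q ∧ (q ∧ q), r(k, k, q), q ∧ q) ∧ r(q ∧ k, o ∧ (k ∧ k), r(q, q, k))) ∧ t(r(q ∧ (k ∧ q), q ∧ q ∧ k, q ∧ q ∧ q), q ∧ ((k ∧ q) ∧ k) ∧ q ∧ t(k, k, q) ∧ k, q)
  Un-nest:  k ∧ t(k ∧ q ∧ k ∧ (k ∧ r(q, k, q)) ∧ k, r((q ∧ k) ∧ q ∧ q, k ∧ (q ∧ q), o ∧ r(k, o ∧ q, k)), t(t(k, k, k), k ∧ k, r(q, k, q))) ∧ t(q ∧ q ∧ (q ∧ q), r(k, k, q), q ∧ q) ∧ r(q ∧ k, o ∧ (k ∧ k), r(q, q, k)) ∧ t(r(q ∧ (k ∧ q), q ∧ q ∧ k, q ∧ q ∧ q), q ∧ ((k ∧ q) ∧ k) ∧ q ∧ t(k, k, q) ∧ k, q)
  Inside:  t(k ∧ q ∧ k ∧ (k ∧ r(q, k, q)) ∧ k, r((q ∧ k) ∧ q ∧ q, k ∧ (q ∧ q), o ∧ r(k, o ∧ q, k)), t(t(k, k, k), k ∧ k, r(q, k, q)))  →  t(k ∧ k ∧ k ∧ k ∧ q ∧ r(q, k, q), r(k ∧ q ∧ q ∧ q, k ∧ q ∧ q, r(k, q, k)), t(t(k, k, k), k ∧ k, r(q, k, q)))
  Canonicalize subterm:  t(q ∧ q ∧ (q ∧ q), r(k, k, q), q ∧ q)  →  t(q ∧ q ∧ q ∧ q, r(k, k, q), q ∧ q)
  Simplify inside:  r(q ∧ k, o ∧ (k ∧ k), r(q, q, k))  →  r(k ∧ q, k ∧ k, r(q, q, k))
  Order the arguments:  k ∧ r(k ∧ q, k ∧ k, r(q, q, k)) ∧ t(k ∧ k ∧ k ∧ k ∧ q ∧ r(q, k, q), r(k ∧ q ∧ q ∧ q, k ∧ q ∧ q, r(k, q, k)), t(t(k, k, k), k ∧ k, r(q, k, q))) ∧ t(q ∧ q ∧ q ∧ q, r(k, k, q), q ∧ q) ∧ t(r(k ∧ q ∧ q, k ∧ q ∧ q, q ∧ q ∧ q), k ∧ k ∧ k ∧ q ∧ q ∧ q ∧ t(k, k, q), q)
Right:  (o ∧ t(q ∧ q ∧ q ∧ q, r(k, k, o ∧ q), q ∧ q)) ∧ t(k ∧ (k ∧ k) ∧ ((q ∧ q) ∧ k) ∧ k ∧ q, r(q ∧ q ∧ k ∧ q, (q ∧ k) ∧ q, r(k, q, k)), t(t(k, k, k), k ∧ k, r(q, k, q))) ∧ t(r(q ∧ (k ∧ q), r(q, k, q), q ∧ (q ∧ q)), o ∧ (q ∧ k ∧ k ∧ (k ∧ q) ∧ t(k, k, q) ∧ q), q) ∧ r(q ∧ k, k ∧ k, r(q, q, k)) ∧ k
  Merge nested applications:  o ∧ t(q ∧ q ∧ q ∧ q, r(k, k, o ∧ q), q ∧ q) ∧ t(k ∧ (k ∧ k) ∧ ((q ∧ q) ∧ k) ∧ k ∧ q, r(q ∧ q ∧ k ∧ q, (q ∧ k) ∧ q, r(k, q, k)), t(t(k, k, k), k ∧ k, r(q, k, q))) ∧ t(r(q ∧ (k ∧ q), r(q, k, q), q ∧ (q ∧ q)), o ∧ (q ∧ k ∧ k ∧ (k ∧ q) ∧ t(k, k, q) ∧ q), q) ∧ r(q ∧ k, k ∧ k, r(q, q, k)) ∧ k
  Inside:  t(q ∧ q ∧ q ∧ q, r(k, k, o ∧ q), q ∧ q)  →  t(q ∧ q ∧ q ∧ q, r(k, k, q), q ∧ q)
  Canonicalize subterm:  t(k ∧ (k ∧ k) ∧ ((q ∧ q) ∧ k) ∧ k ∧ q, r(q ∧ q ∧ k ∧ q, (q ∧ k) ∧ q, r(k, q, k)), t(t(k, k, k), k ∧ k, r(q, k, q)))  →  t(k ∧ k ∧ k ∧ k ∧ k ∧ q ∧ q ∧ q, r(k ∧ q ∧ q ∧ q, k ∧ q ∧ q, r(k, q, k)), t(t(k, k, k), k ∧ k, r(q, k, q)))
  Canonicalize subterm:  t(r(q ∧ (k ∧ q), r(q, k, q), q ∧ (q ∧ q)), o ∧ (q ∧ k ∧ k ∧ (k ∧ q) ∧ t(k, k, q) ∧ q), q)  →  t(r(k ∧ q ∧ q, r(q, k, q), q ∧ q ∧ q), k ∧ k ∧ k ∧ q ∧ q ∧ q ∧ t(k, k, q), q)
  Units out:  drop o
  Sort arguments:  k ∧ r(k ∧ q, k ∧ k, r(q, q, k)) ∧ t(k ∧ k ∧ k ∧ k ∧ k ∧ q ∧ q ∧ q, r(k ∧ q ∧ q ∧ q, k ∧ q ∧ q, r(k, q, k)), t(t(k, k, k), k ∧ k, r(q, k, q))) ∧ t(q ∧ q ∧ q ∧ q, r(k, k, q), q ∧ q) ∧ t(r(k ∧ q ∧ q, r(q, k, q), q ∧ q ∧ q), k ∧ k ∧ k ∧ q ∧ q ∧ q ∧ t(k, k, q), q)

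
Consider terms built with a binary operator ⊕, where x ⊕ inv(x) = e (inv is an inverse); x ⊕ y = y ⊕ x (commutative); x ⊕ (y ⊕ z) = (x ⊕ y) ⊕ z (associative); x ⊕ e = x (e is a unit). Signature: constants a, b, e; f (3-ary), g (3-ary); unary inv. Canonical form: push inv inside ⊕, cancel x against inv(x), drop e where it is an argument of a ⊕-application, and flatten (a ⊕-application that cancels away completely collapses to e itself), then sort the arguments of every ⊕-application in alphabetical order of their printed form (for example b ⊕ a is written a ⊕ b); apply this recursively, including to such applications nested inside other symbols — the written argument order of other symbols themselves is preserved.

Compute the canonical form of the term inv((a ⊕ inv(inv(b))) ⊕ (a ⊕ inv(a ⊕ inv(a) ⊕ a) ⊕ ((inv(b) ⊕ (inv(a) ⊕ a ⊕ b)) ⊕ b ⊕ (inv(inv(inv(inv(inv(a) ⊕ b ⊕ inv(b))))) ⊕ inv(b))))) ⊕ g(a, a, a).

Push inv inside:  distribute inv over ⊕ and collapse double inv
Cancel:  a cancels
Collect:  inv(b) ⊕ g(a, a, a)
Sort arguments:  g(a, a, a) ⊕ inv(b)

Answer: g(a, a, a) ⊕ inv(b)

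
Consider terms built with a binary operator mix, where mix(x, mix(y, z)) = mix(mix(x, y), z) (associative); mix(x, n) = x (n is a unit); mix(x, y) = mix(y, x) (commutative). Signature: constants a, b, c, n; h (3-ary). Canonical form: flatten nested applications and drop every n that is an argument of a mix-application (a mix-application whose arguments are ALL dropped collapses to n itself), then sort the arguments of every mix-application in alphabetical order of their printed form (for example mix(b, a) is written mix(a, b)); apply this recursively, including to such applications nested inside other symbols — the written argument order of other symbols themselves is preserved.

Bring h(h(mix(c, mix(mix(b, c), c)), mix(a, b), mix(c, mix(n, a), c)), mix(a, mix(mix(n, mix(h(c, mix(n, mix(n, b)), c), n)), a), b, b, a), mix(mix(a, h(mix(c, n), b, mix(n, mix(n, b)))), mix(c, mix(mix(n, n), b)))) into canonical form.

Work inside:  mix(mix(a, h(mix(c, n), b, mix(n, mix(n, b)))), mix(c, mix(mix(n, n), b)))
Flatten:  mix(a, h(mix(c, n), b, mix(n, mix(n, b))), c, n, n, b)
Inside:  h(mix(c, n), b, mix(n, mix(n, b)))  →  h(c, b, b)
Drop the unit:  drop n (×2)
Sort:  mix(a, b, c, h(c, b, b))
Reassemble:  h(h(mix(b, c, c, c), mix(a, b), mix(a, c, c)), mix(a, a, a, b, b, h(c, b, c)), mix(a, b, c, h(c, b, b)))

Answer: h(h(mix(b, c, c, c), mix(a, b), mix(a, c, c)), mix(a, a, a, b, b, h(c, b, c)), mix(a, b, c, h(c, b, b)))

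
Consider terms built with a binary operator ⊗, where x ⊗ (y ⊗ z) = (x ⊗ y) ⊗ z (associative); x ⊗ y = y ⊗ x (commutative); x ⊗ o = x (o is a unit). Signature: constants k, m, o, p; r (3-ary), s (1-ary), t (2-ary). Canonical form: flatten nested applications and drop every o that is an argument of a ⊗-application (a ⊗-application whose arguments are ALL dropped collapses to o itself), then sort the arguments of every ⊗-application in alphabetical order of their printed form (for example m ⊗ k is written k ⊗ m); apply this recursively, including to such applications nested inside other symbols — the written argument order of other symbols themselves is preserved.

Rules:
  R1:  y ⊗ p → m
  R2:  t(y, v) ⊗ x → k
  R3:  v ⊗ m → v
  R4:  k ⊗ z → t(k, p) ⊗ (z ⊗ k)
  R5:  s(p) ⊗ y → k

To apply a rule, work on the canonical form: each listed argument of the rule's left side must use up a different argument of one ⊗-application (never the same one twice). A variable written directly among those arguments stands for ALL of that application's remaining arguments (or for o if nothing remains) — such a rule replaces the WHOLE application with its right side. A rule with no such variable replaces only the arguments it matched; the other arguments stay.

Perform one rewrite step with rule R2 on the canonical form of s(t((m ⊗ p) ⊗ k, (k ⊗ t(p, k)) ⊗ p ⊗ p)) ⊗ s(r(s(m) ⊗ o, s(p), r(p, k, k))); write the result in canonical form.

Canonical form:  s(r(s(m), s(p), r(p, k, k))) ⊗ s(t(k ⊗ m ⊗ p, k ⊗ p ⊗ p ⊗ t(p, k)))
R2 matches:  uses t(p, k);  v := k, x := k ⊗ p ⊗ p, y := p
Every leftover argument binds to the variable; the entire application is replaced.
Giving:  s(r(s(m), s(p), r(p, k, k))) ⊗ s(t(k ⊗ m ⊗ p, k))

Answer: s(r(s(m), s(p), r(p, k, k))) ⊗ s(t(k ⊗ m ⊗ p, k))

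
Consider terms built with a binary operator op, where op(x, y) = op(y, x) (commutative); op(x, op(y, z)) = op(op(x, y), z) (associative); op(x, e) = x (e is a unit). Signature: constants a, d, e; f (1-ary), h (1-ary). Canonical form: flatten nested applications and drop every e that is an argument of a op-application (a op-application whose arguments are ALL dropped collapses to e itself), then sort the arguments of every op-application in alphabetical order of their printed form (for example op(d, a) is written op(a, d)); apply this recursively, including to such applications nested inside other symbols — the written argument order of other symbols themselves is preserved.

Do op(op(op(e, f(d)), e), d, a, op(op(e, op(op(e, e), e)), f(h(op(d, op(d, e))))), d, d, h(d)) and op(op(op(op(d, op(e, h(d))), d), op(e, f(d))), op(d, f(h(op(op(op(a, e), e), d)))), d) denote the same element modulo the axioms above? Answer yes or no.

Answer: no — op(a, d, d, d, f(d), f(h(op(d, d))), h(d)) vs op(d, d, d, d, f(d), f(h(op(a, d))), h(d))

Derivation:
Left:  op(op(op(e, f(d)), e), d, a, op(op(e, op(op(e, e), e)), f(h(op(d, op(d, e))))), d, d, h(d))
  Flatten:  op(e, f(d), e, d, a, e, e, e, e, f(h(op(d, op(d, e)))), d, d, h(d))
  Inside:  f(h(op(d, op(d, e))))  →  f(h(op(d, d)))
  Drop the unit:  drop e (×6)
  Sort arguments:  op(a, d, d, d, f(d), f(h(op(d, d))), h(d))
Right:  op(op(op(op(d, op(e, h(d))), d), op(e, f(d))), op(d, f(h(op(op(op(a, e), e), d)))), d)
  Un-nest:  op(d, e, h(d), d, e, f(d), d, f(h(op(op(op(a, e), e), d))), d)
  Canonicalize subterm:  f(h(op(op(op(a, e), e), d)))  →  f(h(op(a, d)))
  Units out:  drop e (×2)
  Sort:  op(d, d, d, d, f(d), f(h(op(a, d))), h(d))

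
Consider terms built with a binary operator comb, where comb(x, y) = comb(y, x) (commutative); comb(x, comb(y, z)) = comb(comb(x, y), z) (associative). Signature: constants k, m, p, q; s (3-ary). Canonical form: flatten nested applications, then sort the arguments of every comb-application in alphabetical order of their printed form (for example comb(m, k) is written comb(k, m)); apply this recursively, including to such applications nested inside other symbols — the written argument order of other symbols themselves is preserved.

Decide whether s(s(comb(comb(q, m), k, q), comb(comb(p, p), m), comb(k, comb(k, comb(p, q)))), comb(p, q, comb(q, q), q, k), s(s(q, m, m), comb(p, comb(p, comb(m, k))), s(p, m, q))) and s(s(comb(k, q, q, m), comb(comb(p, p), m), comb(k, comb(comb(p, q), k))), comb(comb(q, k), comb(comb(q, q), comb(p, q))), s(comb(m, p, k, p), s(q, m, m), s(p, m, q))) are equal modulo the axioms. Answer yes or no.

Answer: no — s(s(comb(k, m, q, q), comb(m, p, p), comb(k, k, p, q)), comb(k, p, q, q, q, q), s(s(q, m, m), comb(k, m, p, p), s(p, m, q))) vs s(s(comb(k, m, q, q), comb(m, p, p), comb(k, k, p, q)), comb(k, p, q, q, q, q), s(comb(k, m, p, p), s(q, m, m), s(p, m, q)))

Derivation:
Left:  s(s(comb(comb(q, m), k, q), comb(comb(p, p), m), comb(k, comb(k, comb(p, q)))), comb(p, q, comb(q, q), q, k), s(s(q, m, m), comb(p, comb(p, comb(m, k))), s(p, m, q)))
  Focus inside:  comb(p, q, comb(q, q), q, k)
  Merge nested applications:  comb(p, q, q, q, q, k)
  Sort arguments:  comb(k, p, q, q, q, q)
  Reassemble:  s(s(comb(k, m, q, q), comb(m, p, p), comb(k, k, p, q)), comb(k, p, q, q, q, q), s(s(q, m, m), comb(k, m, p, p), s(p, m, q)))
Right:  s(s(comb(k, q, q, m), comb(comb(p, p), m), comb(k, comb(comb(p, q), k))), comb(comb(q, k), comb(comb(q, q), comb(p, q))), s(comb(m, p, k, p), s(q, m, m), s(p, m, q)))
  Focus inside:  comb(comb(q, k), comb(comb(q, q), comb(p, q)))
  Merge nested applications:  comb(q, k, q, q, p, q)
  Sort arguments:  comb(k, p, q, q, q, q)
  Rebuild:  s(s(comb(k, m, q, q), comb(m, p, p), comb(k, k, p, q)), comb(k, p, q, q, q, q), s(comb(k, m, p, p), s(q, m, m), s(p, m, q)))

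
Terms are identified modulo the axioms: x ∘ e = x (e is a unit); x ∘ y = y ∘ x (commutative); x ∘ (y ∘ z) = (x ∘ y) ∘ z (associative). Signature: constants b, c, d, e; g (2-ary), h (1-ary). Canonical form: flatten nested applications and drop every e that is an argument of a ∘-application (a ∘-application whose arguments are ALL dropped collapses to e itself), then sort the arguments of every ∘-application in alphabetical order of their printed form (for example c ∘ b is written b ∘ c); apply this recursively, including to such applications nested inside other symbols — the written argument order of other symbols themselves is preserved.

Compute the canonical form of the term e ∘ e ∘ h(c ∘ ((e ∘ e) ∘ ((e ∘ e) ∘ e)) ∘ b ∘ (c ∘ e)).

Canonicalize subterm:  h(c ∘ ((e ∘ e) ∘ ((e ∘ e) ∘ e)) ∘ b ∘ (c ∘ e))  →  h(b ∘ c ∘ c)
Unit:  drop e (×2)
Order the arguments:  h(b ∘ c ∘ c)

Answer: h(b ∘ c ∘ c)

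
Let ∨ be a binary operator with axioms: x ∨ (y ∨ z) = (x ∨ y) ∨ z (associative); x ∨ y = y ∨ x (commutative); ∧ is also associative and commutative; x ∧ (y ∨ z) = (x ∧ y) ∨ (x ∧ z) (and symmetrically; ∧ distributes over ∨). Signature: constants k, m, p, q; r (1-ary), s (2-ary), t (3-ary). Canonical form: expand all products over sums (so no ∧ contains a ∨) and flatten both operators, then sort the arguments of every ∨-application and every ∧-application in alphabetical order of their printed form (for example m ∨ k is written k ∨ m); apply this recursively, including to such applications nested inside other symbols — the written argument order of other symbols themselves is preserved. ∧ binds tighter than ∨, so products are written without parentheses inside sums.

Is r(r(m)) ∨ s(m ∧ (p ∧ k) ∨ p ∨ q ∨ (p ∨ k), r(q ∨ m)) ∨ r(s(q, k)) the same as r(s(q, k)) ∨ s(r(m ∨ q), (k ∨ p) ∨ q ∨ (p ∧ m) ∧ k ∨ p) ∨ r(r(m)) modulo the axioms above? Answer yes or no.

Answer: no — r(r(m)) ∨ r(s(q, k)) ∨ s(k ∨ k ∧ m ∧ p ∨ p ∨ p ∨ q, r(m ∨ q)) vs r(r(m)) ∨ r(s(q, k)) ∨ s(r(m ∨ q), k ∨ k ∧ m ∧ p ∨ p ∨ p ∨ q)

Derivation:
Left:  r(r(m)) ∨ s(m ∧ (p ∧ k) ∨ p ∨ q ∨ (p ∨ k), r(q ∨ m)) ∨ r(s(q, k))
  Flatten:  r(r(m)) ∨ s(k ∨ k ∧ m ∧ p ∨ p ∨ p ∨ q, r(m ∨ q)) ∨ r(s(q, k))
  Order the arguments:  r(r(m)) ∨ r(s(q, k)) ∨ s(k ∨ k ∧ m ∧ p ∨ p ∨ p ∨ q, r(m ∨ q))
Right:  r(s(q, k)) ∨ s(r(m ∨ q), (k ∨ p) ∨ q ∨ (p ∧ m) ∧ k ∨ p) ∨ r(r(m))
  Flatten:  r(s(q, k)) ∨ s(r(m ∨ q), k ∨ k ∧ m ∧ p ∨ p ∨ p ∨ q) ∨ r(r(m))
  Sort arguments:  r(r(m)) ∨ r(s(q, k)) ∨ s(r(m ∨ q), k ∨ k ∧ m ∧ p ∨ p ∨ p ∨ q)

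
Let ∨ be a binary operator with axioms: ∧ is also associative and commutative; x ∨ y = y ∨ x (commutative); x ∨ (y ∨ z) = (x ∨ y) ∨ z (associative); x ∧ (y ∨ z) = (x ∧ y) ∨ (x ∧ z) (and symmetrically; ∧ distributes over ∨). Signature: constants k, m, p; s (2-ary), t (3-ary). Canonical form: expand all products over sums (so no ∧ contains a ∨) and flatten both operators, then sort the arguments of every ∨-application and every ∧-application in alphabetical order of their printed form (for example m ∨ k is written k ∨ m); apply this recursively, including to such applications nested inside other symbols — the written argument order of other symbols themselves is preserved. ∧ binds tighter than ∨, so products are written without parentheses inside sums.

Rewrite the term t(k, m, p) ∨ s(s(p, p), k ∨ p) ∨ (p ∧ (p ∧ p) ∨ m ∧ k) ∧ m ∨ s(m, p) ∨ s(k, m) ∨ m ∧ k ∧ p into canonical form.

Answer: k ∧ m ∧ m ∨ k ∧ m ∧ p ∨ m ∧ p ∧ p ∧ p ∨ s(k, m) ∨ s(m, p) ∨ s(s(p, p), k ∨ p) ∨ t(k, m, p)

Derivation:
Expand products over sums:  t(k, m, p) ∨ s(s(p, p), k ∨ p) ∨ m ∧ p ∧ p ∧ p ∨ k ∧ m ∧ m ∨ s(m, p) ∨ s(k, m) ∨ k ∧ m ∧ p
Sort:  k ∧ m ∧ m ∨ k ∧ m ∧ p ∨ m ∧ p ∧ p ∧ p ∨ s(k, m) ∨ s(m, p) ∨ s(s(p, p), k ∨ p) ∨ t(k, m, p)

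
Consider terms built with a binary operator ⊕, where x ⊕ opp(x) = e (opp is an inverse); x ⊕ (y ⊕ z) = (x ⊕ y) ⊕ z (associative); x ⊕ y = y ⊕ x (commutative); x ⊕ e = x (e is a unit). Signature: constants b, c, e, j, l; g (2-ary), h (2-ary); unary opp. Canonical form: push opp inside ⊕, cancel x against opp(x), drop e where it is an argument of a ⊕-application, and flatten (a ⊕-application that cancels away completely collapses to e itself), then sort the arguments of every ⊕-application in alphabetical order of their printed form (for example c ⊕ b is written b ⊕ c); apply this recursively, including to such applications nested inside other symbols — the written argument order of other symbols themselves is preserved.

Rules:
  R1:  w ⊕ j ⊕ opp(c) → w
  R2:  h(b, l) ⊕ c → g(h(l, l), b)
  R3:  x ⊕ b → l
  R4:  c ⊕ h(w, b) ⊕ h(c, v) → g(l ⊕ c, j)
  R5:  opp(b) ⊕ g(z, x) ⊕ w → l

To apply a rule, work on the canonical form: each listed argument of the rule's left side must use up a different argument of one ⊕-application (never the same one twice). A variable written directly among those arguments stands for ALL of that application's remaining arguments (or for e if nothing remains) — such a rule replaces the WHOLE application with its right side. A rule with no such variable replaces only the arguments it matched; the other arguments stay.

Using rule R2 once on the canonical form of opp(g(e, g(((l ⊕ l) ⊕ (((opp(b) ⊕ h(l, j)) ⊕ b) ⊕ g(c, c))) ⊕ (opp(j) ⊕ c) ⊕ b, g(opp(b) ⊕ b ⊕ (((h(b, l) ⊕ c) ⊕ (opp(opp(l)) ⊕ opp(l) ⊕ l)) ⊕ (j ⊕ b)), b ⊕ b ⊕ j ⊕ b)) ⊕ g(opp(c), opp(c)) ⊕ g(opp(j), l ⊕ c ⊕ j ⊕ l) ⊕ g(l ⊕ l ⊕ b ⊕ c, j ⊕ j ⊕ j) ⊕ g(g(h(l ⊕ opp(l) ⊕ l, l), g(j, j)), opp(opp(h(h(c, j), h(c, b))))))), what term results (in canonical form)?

Canonical form:  opp(g(e, g(b ⊕ c ⊕ g(c, c) ⊕ h(l, j) ⊕ l ⊕ l ⊕ opp(j), g(b ⊕ c ⊕ h(b, l) ⊕ j ⊕ l, b ⊕ b ⊕ b ⊕ j)) ⊕ g(b ⊕ c ⊕ l ⊕ l, j ⊕ j ⊕ j) ⊕ g(g(h(l, l), g(j, j)), h(h(c, j), h(c, b))) ⊕ g(opp(c), opp(c)) ⊕ g(opp(j), c ⊕ j ⊕ l ⊕ l)))
R2 matches:  uses c, h(b, l)
New term:  opp(g(e, g(b ⊕ c ⊕ g(c, c) ⊕ h(l, j) ⊕ l ⊕ l ⊕ opp(j), g(b ⊕ g(h(l, l), b) ⊕ j ⊕ l, b ⊕ b ⊕ b ⊕ j)) ⊕ g(b ⊕ c ⊕ l ⊕ l, j ⊕ j ⊕ j) ⊕ g(g(h(l, l), g(j, j)), h(h(c, j), h(c, b))) ⊕ g(opp(c), opp(c)) ⊕ g(opp(j), c ⊕ j ⊕ l ⊕ l)))

Answer: opp(g(e, g(b ⊕ c ⊕ g(c, c) ⊕ h(l, j) ⊕ l ⊕ l ⊕ opp(j), g(b ⊕ g(h(l, l), b) ⊕ j ⊕ l, b ⊕ b ⊕ b ⊕ j)) ⊕ g(b ⊕ c ⊕ l ⊕ l, j ⊕ j ⊕ j) ⊕ g(g(h(l, l), g(j, j)), h(h(c, j), h(c, b))) ⊕ g(opp(c), opp(c)) ⊕ g(opp(j), c ⊕ j ⊕ l ⊕ l)))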